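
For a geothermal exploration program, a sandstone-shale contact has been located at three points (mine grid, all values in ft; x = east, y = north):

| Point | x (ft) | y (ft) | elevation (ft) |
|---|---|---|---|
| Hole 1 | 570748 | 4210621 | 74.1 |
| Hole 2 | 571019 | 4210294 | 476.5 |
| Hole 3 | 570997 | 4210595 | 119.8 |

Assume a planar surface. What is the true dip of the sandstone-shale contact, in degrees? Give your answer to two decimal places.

49.77°

Let the plane be z = a·x + b·y + c.
Hole 2−Hole 1: 271a − 327b = 402.4;  Hole 3−Hole 1: 249a − 26b = 45.7.
Solving gives a = 0.06025, b = −1.18065.
Gradient magnitude |∇z| = √(a² + b²) = √(0.00363 + 1.39392) = 1.18218.
True dip = arctan(1.18218) = 49.77°, dipping toward N (azimuth ≈ 357°).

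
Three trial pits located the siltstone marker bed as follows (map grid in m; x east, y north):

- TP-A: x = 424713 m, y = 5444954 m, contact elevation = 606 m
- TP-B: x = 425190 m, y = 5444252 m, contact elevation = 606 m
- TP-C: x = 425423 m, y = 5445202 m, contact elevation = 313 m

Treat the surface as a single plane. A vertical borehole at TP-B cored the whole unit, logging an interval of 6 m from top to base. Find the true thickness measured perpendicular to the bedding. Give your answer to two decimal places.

5.56 m

Two edge vectors: TP-A→TP-B = (477, -702, 0), TP-A→TP-C = (710, 248, -293).
Normal n = (TP-A→TP-B) × (TP-A→TP-C) = (205686, 139761, 616716).
So ∂z/∂x = −n_x/n_z = −0.33352 and ∂z/∂y = −n_y/n_z = −0.22662.
|∇z| = √(a²+b²) = 0.40323, so dip δ = arctan(0.40323) = 21.96°.
True thickness = vertical thickness × cos δ = 6 × cos 21.96° = 5.56 m.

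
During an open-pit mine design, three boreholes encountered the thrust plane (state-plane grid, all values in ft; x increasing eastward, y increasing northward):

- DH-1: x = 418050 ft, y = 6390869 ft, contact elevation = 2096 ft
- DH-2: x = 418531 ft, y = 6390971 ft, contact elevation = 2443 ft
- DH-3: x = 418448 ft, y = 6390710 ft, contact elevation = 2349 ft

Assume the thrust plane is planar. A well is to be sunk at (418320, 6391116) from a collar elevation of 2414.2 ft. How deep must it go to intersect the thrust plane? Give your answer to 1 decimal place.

Let the plane be z = a·x + b·y + c.
DH-2−DH-1: 481a + 102b = 347;  DH-3−DH-1: 398a − 159b = 253.
Solving gives a = 0.691684817, b = 0.140192184.
Then c = 2096 − a·418050 − b·6390869 = −1183012.72.
At (418320, 6391116): z_contact = 289345.59 + 895984.51 − 1183012.72 = 2317.38 ft.
Depth below ground = 2414.2 − 2317.38 = 96.8 ft.

96.8 ft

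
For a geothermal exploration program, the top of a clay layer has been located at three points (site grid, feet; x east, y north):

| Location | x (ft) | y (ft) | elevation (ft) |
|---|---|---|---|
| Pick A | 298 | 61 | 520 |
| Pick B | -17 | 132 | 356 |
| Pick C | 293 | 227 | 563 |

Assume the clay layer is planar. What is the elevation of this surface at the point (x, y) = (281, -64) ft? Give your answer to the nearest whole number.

Let the plane be z = a·x + b·y + c.
Pick B−Pick A: −315a + 71b = −164;  Pick C−Pick A: −5a + 166b = 43.
Solving gives a = 0.58298, b = 0.27660.
Then c = 520 − a·298 − b·61 = 329.40.
At (281, -64): z = 163.8 − 17.7 + 329.40 = 475.5 ft.

476 ft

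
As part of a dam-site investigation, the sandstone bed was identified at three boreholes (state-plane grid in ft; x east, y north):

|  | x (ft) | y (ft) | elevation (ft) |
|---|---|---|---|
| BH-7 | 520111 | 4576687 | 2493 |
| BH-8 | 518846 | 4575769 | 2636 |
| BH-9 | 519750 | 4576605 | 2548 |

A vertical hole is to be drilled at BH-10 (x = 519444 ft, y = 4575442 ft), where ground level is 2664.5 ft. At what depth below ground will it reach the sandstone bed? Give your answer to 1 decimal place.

Two edge vectors: BH-7→BH-8 = (-1265, -918, 143), BH-7→BH-9 = (-361, -82, 55).
Normal n = (BH-7→BH-8) × (BH-7→BH-9) = (-38764, 17952, -227668).
So ∂z/∂x = −n_x/n_z = −0.170265474 and ∂z/∂y = −n_y/n_z = 0.078851661.
Intercept c from BH-7: 2493 + 88556.95 − 360879.37 = −269829.43.
At (519444, 4575442): z_contact = −88443.38 + 360781.20 − 269829.43 = 2508.40 ft.
Depth below ground = 2664.5 − 2508.40 = 156.1 ft.

156.1 ft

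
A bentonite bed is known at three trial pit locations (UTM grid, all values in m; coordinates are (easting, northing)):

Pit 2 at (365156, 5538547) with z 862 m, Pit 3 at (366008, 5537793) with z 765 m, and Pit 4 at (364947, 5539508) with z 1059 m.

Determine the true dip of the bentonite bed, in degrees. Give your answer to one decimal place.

Let the plane be z = a·E + b·N + c.
Pit 3−Pit 2: 852a − 754b = −97;  Pit 4−Pit 2: −209a + 961b = 197.
Solving gives a = 0.08367, b = 0.22319.
Gradient magnitude |∇z| = √(a² + b²) = √(0.00700 + 0.04981) = 0.23836.
True dip = arctan(0.23836) = 13.4°, dipping toward SSW (azimuth ≈ 201°).

13.4°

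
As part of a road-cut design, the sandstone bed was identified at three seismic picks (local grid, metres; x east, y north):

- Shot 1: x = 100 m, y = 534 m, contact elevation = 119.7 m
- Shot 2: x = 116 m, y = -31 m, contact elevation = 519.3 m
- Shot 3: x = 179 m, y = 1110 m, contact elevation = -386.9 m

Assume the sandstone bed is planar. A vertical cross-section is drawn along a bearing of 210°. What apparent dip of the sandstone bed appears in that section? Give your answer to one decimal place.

Let the plane be z = a·x + b·y + c.
Shot 2−Shot 1: 16a − 565b = 399.6;  Shot 3−Shot 1: 79a + 576b = −506.6.
Solving gives a = −1.04101, b = −0.73674.
Unit vector along 210° is (sin 210°, cos 210°) = (-0.5000, -0.8660).
Slope in that direction = a·(-0.5000) + b·(-0.8660) = 1.15854.
Apparent dip = arctan|1.15854| = 49.2° (true dip is 51.9°, so apparent ≤ true as expected).

49.2°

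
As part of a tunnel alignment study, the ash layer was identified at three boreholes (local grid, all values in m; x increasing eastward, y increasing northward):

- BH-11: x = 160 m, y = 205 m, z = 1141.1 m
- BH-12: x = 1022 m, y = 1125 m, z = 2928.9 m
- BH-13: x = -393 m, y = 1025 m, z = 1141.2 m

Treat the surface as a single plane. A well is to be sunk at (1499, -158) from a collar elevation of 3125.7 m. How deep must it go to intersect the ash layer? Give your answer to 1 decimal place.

Let the plane be z = a·x + b·y + c.
BH-12−BH-11: 862a + 920b = 1787.8;  BH-13−BH-11: −553a + 820b = 0.1.
Solving gives a = 1.205910, b = 0.813376.
Then c = 1141.1 − a·160 − b·205 = 781.41.
At (1499, -158): z_contact = 1807.66 − 128.51 + 781.41 = 2460.56 m.
Depth below ground = 3125.7 − 2460.56 = 665.1 m.

665.1 m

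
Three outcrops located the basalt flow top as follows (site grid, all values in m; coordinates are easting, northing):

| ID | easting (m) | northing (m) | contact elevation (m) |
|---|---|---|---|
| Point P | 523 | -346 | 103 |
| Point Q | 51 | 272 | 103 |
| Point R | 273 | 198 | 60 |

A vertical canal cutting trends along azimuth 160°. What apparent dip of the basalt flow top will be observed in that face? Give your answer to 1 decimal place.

5.6°

Two edge vectors: Point P→Point Q = (-472, 618, 0), Point P→Point R = (-250, 544, -43).
Normal n = (Point P→Point Q) × (Point P→Point R) = (-26574, -20296, -102268).
So ∂z/∂easting = −n_x/n_z = −0.25985 and ∂z/∂northing = −n_y/n_z = −0.19846.
Unit vector along 160° is (sin 160°, cos 160°) = (0.3420, -0.9397).
Slope in that direction = a·(0.3420) + b·(-0.9397) = 0.09762.
Apparent dip = arctan|0.09762| = 5.6° (true dip is 18.1°, so apparent ≤ true as expected).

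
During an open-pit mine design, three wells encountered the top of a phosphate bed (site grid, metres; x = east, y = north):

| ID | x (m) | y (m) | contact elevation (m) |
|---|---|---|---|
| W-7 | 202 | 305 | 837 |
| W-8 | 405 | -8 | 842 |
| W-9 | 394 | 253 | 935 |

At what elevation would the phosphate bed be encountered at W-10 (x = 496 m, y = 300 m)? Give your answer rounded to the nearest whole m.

Let the plane be z = a·x + b·y + c.
W-8−W-7: 203a − 313b = 5;  W-9−W-7: 192a − 52b = 98.
Solving gives a = 0.61393, b = 0.38220.
Then c = 837 − a·202 − b·305 = 596.42.
At (496, 300): z = 304.5 + 114.7 + 596.42 = 1015.6 m.

1016 m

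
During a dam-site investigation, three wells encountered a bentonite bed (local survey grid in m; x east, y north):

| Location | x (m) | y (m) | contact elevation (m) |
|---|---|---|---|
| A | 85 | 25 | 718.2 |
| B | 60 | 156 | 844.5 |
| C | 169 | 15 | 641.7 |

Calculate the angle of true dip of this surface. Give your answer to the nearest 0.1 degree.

Let the plane be z = a·x + b·y + c.
B−A: −25a + 131b = 126.3;  C−A: 84a − 10b = −76.5.
Solving gives a = −0.81444, b = 0.80869.
Gradient magnitude |∇z| = √(a² + b²) = √(0.66331 + 0.65399) = 1.14774.
True dip = arctan(1.14774) = 48.9°, dipping toward SE (azimuth ≈ 135°).

48.9°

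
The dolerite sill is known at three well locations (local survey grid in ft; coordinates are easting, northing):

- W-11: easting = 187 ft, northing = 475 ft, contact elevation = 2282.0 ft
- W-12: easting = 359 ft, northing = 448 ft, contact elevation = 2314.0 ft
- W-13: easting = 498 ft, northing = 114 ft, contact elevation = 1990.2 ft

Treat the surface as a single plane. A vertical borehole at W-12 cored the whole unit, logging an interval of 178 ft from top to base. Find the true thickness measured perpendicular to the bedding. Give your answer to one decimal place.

115.2 ft

Two edge vectors: W-11→W-12 = (172, -27, 32), W-11→W-13 = (311, -361, -291.8).
Normal n = (W-11→W-12) × (W-11→W-13) = (19430.6, 60141.6, -53695).
So ∂z/∂easting = −n_x/n_z = 0.36187 and ∂z/∂northing = −n_y/n_z = 1.12006.
|∇z| = √(a²+b²) = 1.17707, so dip δ = arctan(1.17707) = 49.65°.
True thickness = vertical thickness × cos δ = 178 × cos 49.65° = 115.2 ft.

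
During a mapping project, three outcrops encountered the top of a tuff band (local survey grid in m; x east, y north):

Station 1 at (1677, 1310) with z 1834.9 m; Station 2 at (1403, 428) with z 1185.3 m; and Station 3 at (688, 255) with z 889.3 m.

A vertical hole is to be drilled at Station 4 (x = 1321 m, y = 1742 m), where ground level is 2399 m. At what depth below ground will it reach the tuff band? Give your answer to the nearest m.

371 m

Two edge vectors: Station 1→Station 2 = (-274, -882, -649.6), Station 1→Station 3 = (-989, -1055, -945.6).
Normal n = (Station 1→Station 2) × (Station 1→Station 3) = (148691.2, 383360, -583228).
So ∂z/∂x = −n_x/n_z = 0.25495 and ∂z/∂y = −n_y/n_z = 0.65731.
Intercept c from Station 1: 1834.9 − 427.54 − 861.07 = 546.28.
At (1321, 1742): z_contact = 336.8 + 1145.0 + 546.28 = 2028.1 m.
Depth below ground = 2399 − 2028.1 = 371 m.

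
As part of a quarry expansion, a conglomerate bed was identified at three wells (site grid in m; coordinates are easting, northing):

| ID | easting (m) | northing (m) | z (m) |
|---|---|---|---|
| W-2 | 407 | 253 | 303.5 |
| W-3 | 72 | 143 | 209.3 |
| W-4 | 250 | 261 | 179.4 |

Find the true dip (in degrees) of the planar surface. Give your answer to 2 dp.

56.74°

Two edge vectors: W-2→W-3 = (-335, -110, -94.2), W-2→W-4 = (-157, 8, -124.1).
Normal n = (W-2→W-3) × (W-2→W-4) = (14404.6, -26784.1, -19950).
So ∂z/∂easting = −n_x/n_z = 0.72204 and ∂z/∂northing = −n_y/n_z = −1.34256.
Gradient magnitude |∇z| = √(a² + b²) = √(0.52133 + 1.80247) = 1.52440.
True dip = arctan(1.52440) = 56.74°, dipping toward NNW (azimuth ≈ 332°).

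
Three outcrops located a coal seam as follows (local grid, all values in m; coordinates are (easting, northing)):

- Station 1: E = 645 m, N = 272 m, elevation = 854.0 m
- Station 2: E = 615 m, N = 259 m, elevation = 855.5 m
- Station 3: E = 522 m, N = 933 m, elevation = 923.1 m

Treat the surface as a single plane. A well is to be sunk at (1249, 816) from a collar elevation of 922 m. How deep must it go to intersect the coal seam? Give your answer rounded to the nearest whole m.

Two edge vectors: Station 1→Station 2 = (-30, -13, 1.5), Station 1→Station 3 = (-123, 661, 69.1).
Normal n = (Station 1→Station 2) × (Station 1→Station 3) = (-1889.8, 1888.5, -21429).
So ∂z/∂E = −n_x/n_z = −0.08819 and ∂z/∂N = −n_y/n_z = 0.08813.
Intercept c from Station 1: 854 + 56.88 − 23.97 = 886.91.
At (1249, 816): z_contact = −110.1 + 71.9 + 886.91 = 848.7 m.
Depth below ground = 922 − 848.7 = 73 m.

73 m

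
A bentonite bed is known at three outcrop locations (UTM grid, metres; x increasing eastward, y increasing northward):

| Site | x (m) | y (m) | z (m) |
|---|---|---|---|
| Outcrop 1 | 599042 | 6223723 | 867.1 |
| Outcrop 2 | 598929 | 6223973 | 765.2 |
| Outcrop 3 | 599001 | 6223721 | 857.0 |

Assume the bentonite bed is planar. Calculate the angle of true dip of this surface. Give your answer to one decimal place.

21.3°

Two edge vectors: Outcrop 1→Outcrop 2 = (-113, 250, -101.9), Outcrop 1→Outcrop 3 = (-41, -2, -10.1).
Normal n = (Outcrop 1→Outcrop 2) × (Outcrop 1→Outcrop 3) = (-2728.8, 3036.6, 10476).
So ∂z/∂x = −n_x/n_z = 0.26048 and ∂z/∂y = −n_y/n_z = −0.28986.
Gradient magnitude |∇z| = √(a² + b²) = √(0.06785 + 0.08402) = 0.38971.
True dip = arctan(0.38971) = 21.3°, dipping toward NW (azimuth ≈ 318°).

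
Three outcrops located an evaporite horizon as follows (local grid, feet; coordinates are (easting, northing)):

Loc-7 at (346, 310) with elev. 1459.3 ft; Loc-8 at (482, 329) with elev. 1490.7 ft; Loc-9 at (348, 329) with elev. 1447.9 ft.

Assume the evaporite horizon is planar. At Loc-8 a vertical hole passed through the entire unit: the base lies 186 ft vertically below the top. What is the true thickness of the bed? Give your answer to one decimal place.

Two edge vectors: Loc-7→Loc-8 = (136, 19, 31.4), Loc-7→Loc-9 = (2, 19, -11.4).
Normal n = (Loc-7→Loc-8) × (Loc-7→Loc-9) = (-813.2, 1613.2, 2546).
So ∂z/∂E = −n_x/n_z = 0.31940 and ∂z/∂N = −n_y/n_z = −0.63362.
|∇z| = √(a²+b²) = 0.70957, so dip δ = arctan(0.70957) = 35.36°.
True thickness = vertical thickness × cos δ = 186 × cos 35.36° = 151.7 ft.

151.7 ft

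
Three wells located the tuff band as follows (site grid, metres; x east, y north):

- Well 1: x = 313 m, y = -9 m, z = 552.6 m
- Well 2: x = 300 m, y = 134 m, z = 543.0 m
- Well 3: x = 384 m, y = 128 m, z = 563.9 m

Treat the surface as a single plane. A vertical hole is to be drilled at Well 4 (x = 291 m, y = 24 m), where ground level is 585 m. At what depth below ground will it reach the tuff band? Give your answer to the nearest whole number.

Two edge vectors: Well 1→Well 2 = (-13, 143, -9.6), Well 1→Well 3 = (71, 137, 11.3).
Normal n = (Well 1→Well 2) × (Well 1→Well 3) = (2931.1, -534.7, -11934).
So ∂z/∂x = −n_x/n_z = 0.24561 and ∂z/∂y = −n_y/n_z = −0.04480.
Intercept c from Well 1: 552.6 − 76.88 − 0.40 = 475.32.
At (291, 24): z_contact = 71.5 − 1.1 + 475.32 = 545.7 m.
Depth below ground = 585 − 545.7 = 39 m.

39 m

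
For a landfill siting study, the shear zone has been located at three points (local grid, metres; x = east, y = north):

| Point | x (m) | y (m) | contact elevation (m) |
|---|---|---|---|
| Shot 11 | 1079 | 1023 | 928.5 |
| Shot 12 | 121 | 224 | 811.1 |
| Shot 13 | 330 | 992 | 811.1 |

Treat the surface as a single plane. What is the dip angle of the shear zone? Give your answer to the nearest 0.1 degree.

Let the plane be z = a·x + b·y + c.
Shot 12−Shot 11: −958a − 799b = −117.4;  Shot 13−Shot 11: −749a − 31b = −117.4.
Solving gives a = 0.15853, b = −0.04314.
Gradient magnitude |∇z| = √(a² + b²) = √(0.02513 + 0.00186) = 0.16429.
True dip = arctan(0.16429) = 9.3°, dipping toward WNW (azimuth ≈ 285°).

9.3°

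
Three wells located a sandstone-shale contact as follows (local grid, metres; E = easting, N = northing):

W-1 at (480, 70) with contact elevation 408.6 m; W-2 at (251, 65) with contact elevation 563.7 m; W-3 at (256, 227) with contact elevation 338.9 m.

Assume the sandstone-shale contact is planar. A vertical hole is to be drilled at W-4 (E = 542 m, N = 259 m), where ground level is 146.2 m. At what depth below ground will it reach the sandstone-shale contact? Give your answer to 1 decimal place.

Two edge vectors: W-1→W-2 = (-229, -5, 155.1), W-1→W-3 = (-224, 157, -69.7).
Normal n = (W-1→W-2) × (W-1→W-3) = (-24002.2, -50703.7, -37073).
So ∂z/∂E = −n_x/n_z = −0.64743 and ∂z/∂N = −n_y/n_z = −1.36767.
Intercept c from W-1: 408.6 + 310.77 + 95.74 = 815.10.
At (542, 259): z_contact = −350.91 − 354.23 + 815.10 = 109.97 m.
Depth below ground = 146.2 − 109.97 = 36.2 m.

36.2 m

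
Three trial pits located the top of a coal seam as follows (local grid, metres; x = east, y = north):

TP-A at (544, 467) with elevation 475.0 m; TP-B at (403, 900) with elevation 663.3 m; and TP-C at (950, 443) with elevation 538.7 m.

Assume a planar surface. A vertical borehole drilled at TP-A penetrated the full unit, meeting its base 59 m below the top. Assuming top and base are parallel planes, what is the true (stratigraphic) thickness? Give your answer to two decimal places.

Two edge vectors: TP-A→TP-B = (-141, 433, 188.3), TP-A→TP-C = (406, -24, 63.7).
Normal n = (TP-A→TP-B) × (TP-A→TP-C) = (32101.3, 85431.5, -172414).
So ∂z/∂x = −n_x/n_z = 0.18619 and ∂z/∂y = −n_y/n_z = 0.49550.
|∇z| = √(a²+b²) = 0.52933, so dip δ = arctan(0.52933) = 27.89°.
True thickness = vertical thickness × cos δ = 59 × cos 27.89° = 52.15 m.

52.15 m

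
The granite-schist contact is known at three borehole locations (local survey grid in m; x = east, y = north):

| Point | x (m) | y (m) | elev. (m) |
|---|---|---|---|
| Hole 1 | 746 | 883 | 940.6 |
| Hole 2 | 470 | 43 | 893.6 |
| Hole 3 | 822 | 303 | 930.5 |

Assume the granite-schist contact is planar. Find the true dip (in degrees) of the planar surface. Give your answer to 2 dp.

Two edge vectors: Hole 1→Hole 2 = (-276, -840, -47), Hole 1→Hole 3 = (76, -580, -10.1).
Normal n = (Hole 1→Hole 2) × (Hole 1→Hole 3) = (-18776, -6359.6, 223920).
So ∂z/∂x = −n_x/n_z = 0.08385 and ∂z/∂y = −n_y/n_z = 0.02840.
Gradient magnitude |∇z| = √(a² + b²) = √(0.00703 + 0.00081) = 0.08853.
True dip = arctan(0.08853) = 5.06°, dipping toward WSW (azimuth ≈ 251°).

5.06°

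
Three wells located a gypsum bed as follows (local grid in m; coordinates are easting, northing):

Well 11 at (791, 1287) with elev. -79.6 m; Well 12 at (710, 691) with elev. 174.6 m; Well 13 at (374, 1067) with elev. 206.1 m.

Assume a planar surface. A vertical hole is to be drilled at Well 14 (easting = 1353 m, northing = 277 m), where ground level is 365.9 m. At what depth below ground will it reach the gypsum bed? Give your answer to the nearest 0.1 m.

361.3 m

Two edge vectors: Well 11→Well 12 = (-81, -596, 254.2), Well 11→Well 13 = (-417, -220, 285.7).
Normal n = (Well 11→Well 12) × (Well 11→Well 13) = (-114353.2, -82859.7, -230712).
So ∂z/∂easting = −n_x/n_z = −0.495653 and ∂z/∂northing = −n_y/n_z = −0.359148.
Intercept c from Well 11: -79.6 + 392.06 + 462.22 = 774.69.
At (1353, 277): z_contact = −670.62 − 99.48 + 774.69 = 4.58 m.
Depth below ground = 365.9 − 4.58 = 361.3 m.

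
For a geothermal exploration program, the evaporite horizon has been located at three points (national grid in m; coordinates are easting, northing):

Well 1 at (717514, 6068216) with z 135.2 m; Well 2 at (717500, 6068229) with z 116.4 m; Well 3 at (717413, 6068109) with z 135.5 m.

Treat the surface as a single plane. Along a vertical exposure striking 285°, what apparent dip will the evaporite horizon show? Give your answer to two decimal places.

40.86°

Two edge vectors: Well 1→Well 2 = (-14, 13, -18.8), Well 1→Well 3 = (-101, -107, 0.3).
Normal n = (Well 1→Well 2) × (Well 1→Well 3) = (-2007.7, 1903, 2811).
So ∂z/∂easting = −n_x/n_z = 0.71423 and ∂z/∂northing = −n_y/n_z = −0.67698.
Unit vector along 285° is (sin 285°, cos 285°) = (-0.9659, 0.2588).
Slope in that direction = a·(-0.9659) + b·(0.2588) = −0.86511.
Apparent dip = arctan|0.86511| = 40.86° (true dip is 44.5°, so apparent ≤ true as expected).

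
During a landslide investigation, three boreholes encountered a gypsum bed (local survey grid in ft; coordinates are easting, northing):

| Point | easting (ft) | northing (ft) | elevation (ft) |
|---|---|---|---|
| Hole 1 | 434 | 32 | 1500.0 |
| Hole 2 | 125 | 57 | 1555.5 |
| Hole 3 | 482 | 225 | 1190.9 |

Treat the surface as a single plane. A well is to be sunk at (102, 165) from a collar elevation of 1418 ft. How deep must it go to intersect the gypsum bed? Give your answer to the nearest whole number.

20 ft

Two edge vectors: Hole 1→Hole 2 = (-309, 25, 55.5), Hole 1→Hole 3 = (48, 193, -309.1).
Normal n = (Hole 1→Hole 2) × (Hole 1→Hole 3) = (-18439, -92847.9, -60837).
So ∂z/∂easting = −n_x/n_z = −0.30309 and ∂z/∂northing = −n_y/n_z = −1.52617.
Intercept c from Hole 1: 1500 + 131.54 + 48.84 = 1680.38.
At (102, 165): z_contact = −30.9 − 251.8 + 1680.38 = 1397.6 ft.
Depth below ground = 1418 − 1397.6 = 20 ft.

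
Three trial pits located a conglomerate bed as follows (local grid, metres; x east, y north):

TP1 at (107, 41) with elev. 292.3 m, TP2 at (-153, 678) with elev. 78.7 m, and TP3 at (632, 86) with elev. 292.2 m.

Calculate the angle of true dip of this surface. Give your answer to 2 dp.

Two edge vectors: TP1→TP2 = (-260, 637, -213.6), TP1→TP3 = (525, 45, -0.1).
Normal n = (TP1→TP2) × (TP1→TP3) = (9548.3, -112166, -346125).
So ∂z/∂x = −n_x/n_z = 0.02759 and ∂z/∂y = −n_y/n_z = −0.32406.
Gradient magnitude |∇z| = √(a² + b²) = √(0.00076 + 0.10502) = 0.32523.
True dip = arctan(0.32523) = 18.02°, dipping toward N (azimuth ≈ 355°).

18.02°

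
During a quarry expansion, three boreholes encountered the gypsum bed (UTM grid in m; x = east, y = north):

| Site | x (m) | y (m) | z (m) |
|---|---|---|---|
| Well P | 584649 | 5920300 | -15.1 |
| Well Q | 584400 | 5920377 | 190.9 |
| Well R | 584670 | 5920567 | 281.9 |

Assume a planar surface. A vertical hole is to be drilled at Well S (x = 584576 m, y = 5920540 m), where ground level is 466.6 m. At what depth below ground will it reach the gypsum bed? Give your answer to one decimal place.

Two edge vectors: Well P→Well Q = (-249, 77, 206), Well P→Well R = (21, 267, 297).
Normal n = (Well P→Well Q) × (Well P→Well R) = (-32133, 78279, -68100).
So ∂z/∂x = −n_x/n_z = −0.471850220 and ∂z/∂y = −n_y/n_z = 1.149471366.
Intercept c from Well P: -15.1 + 275866.76 − 6805215.33 = −6529363.67.
At (584576, 5920540): z_contact = −275832.31 + 6805491.20 − 6529363.67 = 295.22 m.
Depth below ground = 466.6 − 295.22 = 171.4 m.

171.4 m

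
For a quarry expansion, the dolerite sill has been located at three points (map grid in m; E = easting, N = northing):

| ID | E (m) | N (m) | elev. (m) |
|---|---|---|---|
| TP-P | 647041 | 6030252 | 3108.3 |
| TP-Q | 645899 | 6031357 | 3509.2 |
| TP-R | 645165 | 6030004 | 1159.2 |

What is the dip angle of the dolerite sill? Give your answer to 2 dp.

Two edge vectors: TP-P→TP-Q = (-1142, 1105, 400.9), TP-P→TP-R = (-1876, -248, -1949.1).
Normal n = (TP-P→TP-Q) × (TP-P→TP-R) = (-2054332.3, -2977960.6, 2356196).
So ∂z/∂E = −n_x/n_z = 0.87189 and ∂z/∂N = −n_y/n_z = 1.26388.
Gradient magnitude |∇z| = √(a² + b²) = √(0.76018 + 1.59741) = 1.53544.
True dip = arctan(1.53544) = 56.92°, dipping toward SW (azimuth ≈ 215°).

56.92°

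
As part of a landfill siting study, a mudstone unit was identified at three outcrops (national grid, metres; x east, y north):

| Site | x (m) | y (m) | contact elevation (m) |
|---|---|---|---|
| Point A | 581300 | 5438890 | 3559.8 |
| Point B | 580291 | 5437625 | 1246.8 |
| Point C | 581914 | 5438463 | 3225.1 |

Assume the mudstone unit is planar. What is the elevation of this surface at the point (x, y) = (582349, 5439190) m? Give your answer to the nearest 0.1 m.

4486.7 m

Let the plane be z = a·x + b·y + c.
Point B−Point A: −1009a − 1265b = −2313;  Point C−Point A: 614a − 427b = −334.7.
Solving gives a = 0.467271830, b = 1.455749189.
Then c = 3559.8 − a·581300 − b·5438890 = −8185725.02.
At (582349, 5439190): z = 272115.3 + 7918096.4 − 8185725.02 = 4486.7 m.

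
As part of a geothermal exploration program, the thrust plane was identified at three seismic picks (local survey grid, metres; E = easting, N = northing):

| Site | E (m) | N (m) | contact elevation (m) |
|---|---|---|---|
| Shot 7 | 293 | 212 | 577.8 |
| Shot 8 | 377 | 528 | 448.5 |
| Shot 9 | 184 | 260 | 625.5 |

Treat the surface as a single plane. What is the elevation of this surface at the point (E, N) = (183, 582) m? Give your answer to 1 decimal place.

541.6 m

Two edge vectors: Shot 7→Shot 8 = (84, 316, -129.3), Shot 7→Shot 9 = (-109, 48, 47.7).
Normal n = (Shot 7→Shot 8) × (Shot 7→Shot 9) = (21279.6, 10086.9, 38476).
So ∂z/∂E = −n_x/n_z = −0.55306 and ∂z/∂N = −n_y/n_z = −0.26216.
Intercept c from Shot 7: 577.8 + 162.05 + 55.58 = 795.43.
At (183, 582): z = −101.2 − 152.6 + 795.43 = 541.6 m.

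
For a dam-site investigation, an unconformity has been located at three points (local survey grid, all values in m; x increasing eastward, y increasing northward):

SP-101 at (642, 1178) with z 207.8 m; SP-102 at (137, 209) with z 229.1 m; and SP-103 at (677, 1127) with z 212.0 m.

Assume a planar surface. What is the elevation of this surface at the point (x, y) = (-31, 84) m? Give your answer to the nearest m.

227 m

Let the plane be z = a·x + b·y + c.
SP-102−SP-101: −505a − 969b = 21.3;  SP-103−SP-101: 35a − 51b = 4.2.
Solving gives a = 0.05000, b = −0.04804.
Then c = 207.8 − a·642 − b·1178 = 232.29.
At (-31, 84): z = −1.5 − 4.0 + 232.29 = 226.7 m.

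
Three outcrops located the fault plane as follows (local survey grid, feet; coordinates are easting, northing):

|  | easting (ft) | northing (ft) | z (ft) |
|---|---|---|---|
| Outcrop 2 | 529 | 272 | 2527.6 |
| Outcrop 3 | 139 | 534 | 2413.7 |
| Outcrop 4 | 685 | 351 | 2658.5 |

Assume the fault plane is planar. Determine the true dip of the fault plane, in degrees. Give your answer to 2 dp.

Let the plane be z = a·easting + b·northing + c.
Outcrop 3−Outcrop 2: −390a + 262b = −113.9;  Outcrop 4−Outcrop 2: 156a + 79b = 130.9.
Solving gives a = 0.60397, b = 0.46431.
Gradient magnitude |∇z| = √(a² + b²) = √(0.36478 + 0.21558) = 0.76182.
True dip = arctan(0.76182) = 37.30°, dipping toward SW (azimuth ≈ 232°).

37.30°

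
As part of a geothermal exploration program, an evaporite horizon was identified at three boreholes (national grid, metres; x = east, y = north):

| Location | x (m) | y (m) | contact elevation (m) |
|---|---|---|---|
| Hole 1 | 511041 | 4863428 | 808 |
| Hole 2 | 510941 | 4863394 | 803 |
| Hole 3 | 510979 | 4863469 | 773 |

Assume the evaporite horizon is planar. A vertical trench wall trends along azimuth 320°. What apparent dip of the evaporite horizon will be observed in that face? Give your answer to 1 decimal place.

28.3°

Two edge vectors: Hole 1→Hole 2 = (-100, -34, -5), Hole 1→Hole 3 = (-62, 41, -35).
Normal n = (Hole 1→Hole 2) × (Hole 1→Hole 3) = (1395, -3190, -6208).
So ∂z/∂x = −n_x/n_z = 0.22471 and ∂z/∂y = −n_y/n_z = −0.51385.
Unit vector along 320° is (sin 320°, cos 320°) = (-0.6428, 0.7660).
Slope in that direction = a·(-0.6428) + b·(0.7660) = −0.53808.
Apparent dip = arctan|0.53808| = 28.3° (true dip is 29.3°, so apparent ≤ true as expected).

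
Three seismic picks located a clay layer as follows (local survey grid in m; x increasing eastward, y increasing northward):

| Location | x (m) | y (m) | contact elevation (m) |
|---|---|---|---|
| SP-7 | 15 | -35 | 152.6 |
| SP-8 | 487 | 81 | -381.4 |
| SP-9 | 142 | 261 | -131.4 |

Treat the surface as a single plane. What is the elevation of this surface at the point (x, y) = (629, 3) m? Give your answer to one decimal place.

-482.2 m

Two edge vectors: SP-7→SP-8 = (472, 116, -534), SP-7→SP-9 = (127, 296, -284).
Normal n = (SP-7→SP-8) × (SP-7→SP-9) = (125120, 66230, 124980).
So ∂z/∂x = −n_x/n_z = −1.00112 and ∂z/∂y = −n_y/n_z = −0.52992.
Intercept c from SP-7: 152.6 + 15.02 − 18.55 = 149.07.
At (629, 3): z = −629.7 − 1.6 + 149.07 = -482.2 m.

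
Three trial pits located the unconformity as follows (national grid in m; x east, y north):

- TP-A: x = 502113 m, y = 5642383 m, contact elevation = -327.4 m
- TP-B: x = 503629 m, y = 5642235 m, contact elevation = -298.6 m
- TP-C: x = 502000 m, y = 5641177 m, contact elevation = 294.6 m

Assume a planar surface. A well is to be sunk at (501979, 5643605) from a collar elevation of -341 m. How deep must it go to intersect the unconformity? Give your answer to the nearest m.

Two edge vectors: TP-A→TP-B = (1516, -148, 28.8), TP-A→TP-C = (-113, -1206, 622).
Normal n = (TP-A→TP-B) × (TP-A→TP-C) = (-57323.2, -946206.4, -1845020).
So ∂z/∂x = −n_x/n_z = −0.03106915 and ∂z/∂y = −n_y/n_z = −0.51284344.
Intercept c from TP-A: -327.4 + 15600.22 + 2893659.10 = 2908931.92.
At (501979, 5643605): z_contact = −15596.1 − 2894285.8 + 2908931.92 = -949.9 m.
Depth below ground = -341 − (-949.9) = 609 m.

609 m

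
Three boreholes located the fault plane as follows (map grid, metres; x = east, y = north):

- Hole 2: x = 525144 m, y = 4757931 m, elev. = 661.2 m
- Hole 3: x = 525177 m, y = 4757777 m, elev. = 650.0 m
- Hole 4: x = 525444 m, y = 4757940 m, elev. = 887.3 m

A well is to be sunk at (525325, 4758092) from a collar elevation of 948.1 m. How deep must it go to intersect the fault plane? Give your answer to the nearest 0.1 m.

Let the plane be z = a·x + b·y + c.
Hole 3−Hole 2: 33a − 154b = −11.2;  Hole 4−Hole 2: 300a + 9b = 226.1.
Solving gives a = 0.746684732, b = 0.232731144.
Then c = 661.2 − a·525144 − b·4757931 = −1498774.53.
At (525325, 4758092): z_contact = 392252.16 + 1107356.19 − 1498774.53 = 833.82 m.
Depth below ground = 948.1 − 833.82 = 114.3 m.

114.3 m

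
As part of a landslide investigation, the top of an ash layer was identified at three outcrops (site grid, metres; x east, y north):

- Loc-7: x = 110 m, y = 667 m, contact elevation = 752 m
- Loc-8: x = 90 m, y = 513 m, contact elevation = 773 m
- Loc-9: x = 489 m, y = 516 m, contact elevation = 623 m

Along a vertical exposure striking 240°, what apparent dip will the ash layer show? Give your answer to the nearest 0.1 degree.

20.2°

Two edge vectors: Loc-7→Loc-8 = (-20, -154, 21), Loc-7→Loc-9 = (379, -151, -129).
Normal n = (Loc-7→Loc-8) × (Loc-7→Loc-9) = (23037, 5379, 61386).
So ∂z/∂x = −n_x/n_z = −0.37528 and ∂z/∂y = −n_y/n_z = −0.08763.
Unit vector along 240° is (sin 240°, cos 240°) = (-0.8660, -0.5000).
Slope in that direction = a·(-0.8660) + b·(-0.5000) = 0.36882.
Apparent dip = arctan|0.36882| = 20.2° (true dip is 21.1°, so apparent ≤ true as expected).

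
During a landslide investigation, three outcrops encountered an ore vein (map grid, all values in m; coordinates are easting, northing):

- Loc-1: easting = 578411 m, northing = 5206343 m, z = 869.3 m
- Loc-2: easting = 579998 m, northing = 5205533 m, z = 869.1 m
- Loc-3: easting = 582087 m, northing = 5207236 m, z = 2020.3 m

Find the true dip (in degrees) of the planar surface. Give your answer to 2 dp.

25.02°

Two edge vectors: Loc-1→Loc-2 = (1587, -810, -0.2), Loc-1→Loc-3 = (3676, 893, 1151).
Normal n = (Loc-1→Loc-2) × (Loc-1→Loc-3) = (-932131.4, -1827372.2, 4394751).
So ∂z/∂easting = −n_x/n_z = 0.21210 and ∂z/∂northing = −n_y/n_z = 0.41581.
Gradient magnitude |∇z| = √(a² + b²) = √(0.04499 + 0.17290) = 0.46678.
True dip = arctan(0.46678) = 25.02°, dipping toward SSW (azimuth ≈ 207°).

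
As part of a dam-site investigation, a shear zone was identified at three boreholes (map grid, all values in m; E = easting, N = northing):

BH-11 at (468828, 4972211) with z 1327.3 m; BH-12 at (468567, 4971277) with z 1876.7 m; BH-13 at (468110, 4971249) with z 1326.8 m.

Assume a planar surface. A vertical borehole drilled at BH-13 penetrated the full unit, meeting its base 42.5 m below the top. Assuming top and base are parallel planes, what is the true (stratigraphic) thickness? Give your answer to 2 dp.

22.80 m

Two edge vectors: BH-11→BH-12 = (-261, -934, 549.4), BH-11→BH-13 = (-718, -962, -0.5).
Normal n = (BH-11→BH-12) × (BH-11→BH-13) = (528989.8, -394599.7, -419530).
So ∂z/∂E = −n_x/n_z = 1.26091 and ∂z/∂N = −n_y/n_z = −0.94058.
|∇z| = √(a²+b²) = 1.57308, so dip δ = arctan(1.57308) = 57.56°.
True thickness = vertical thickness × cos δ = 42.5 × cos 57.56° = 22.80 m.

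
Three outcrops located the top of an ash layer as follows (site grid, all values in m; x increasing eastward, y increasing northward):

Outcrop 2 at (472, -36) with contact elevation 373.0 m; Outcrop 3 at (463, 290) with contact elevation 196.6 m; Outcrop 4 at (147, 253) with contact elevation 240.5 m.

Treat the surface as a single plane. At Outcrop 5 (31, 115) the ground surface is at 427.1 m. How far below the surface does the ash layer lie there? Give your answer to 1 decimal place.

Two edge vectors: Outcrop 2→Outcrop 3 = (-9, 326, -176.4), Outcrop 2→Outcrop 4 = (-325, 289, -132.5).
Normal n = (Outcrop 2→Outcrop 3) × (Outcrop 2→Outcrop 4) = (7784.6, 56137.5, 103349).
So ∂z/∂x = −n_x/n_z = −0.07532 and ∂z/∂y = −n_y/n_z = −0.54318.
Intercept c from Outcrop 2: 373 + 35.55 − 19.55 = 389.00.
At (31, 115): z_contact = −2.34 − 62.47 + 389.00 = 324.20 m.
Depth below ground = 427.1 − 324.20 = 102.9 m.

102.9 m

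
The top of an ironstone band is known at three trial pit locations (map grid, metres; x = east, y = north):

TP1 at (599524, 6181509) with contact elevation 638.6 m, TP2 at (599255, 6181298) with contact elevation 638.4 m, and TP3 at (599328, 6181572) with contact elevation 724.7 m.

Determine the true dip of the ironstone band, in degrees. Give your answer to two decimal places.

Let the plane be z = a·x + b·y + c.
TP2−TP1: −269a − 211b = −0.2;  TP3−TP1: −196a + 63b = 86.1.
Solving gives a = −0.31138, b = 0.39792.
Gradient magnitude |∇z| = √(a² + b²) = √(0.09696 + 0.15834) = 0.50527.
True dip = arctan(0.50527) = 26.81°, dipping toward SE (azimuth ≈ 142°).

26.81°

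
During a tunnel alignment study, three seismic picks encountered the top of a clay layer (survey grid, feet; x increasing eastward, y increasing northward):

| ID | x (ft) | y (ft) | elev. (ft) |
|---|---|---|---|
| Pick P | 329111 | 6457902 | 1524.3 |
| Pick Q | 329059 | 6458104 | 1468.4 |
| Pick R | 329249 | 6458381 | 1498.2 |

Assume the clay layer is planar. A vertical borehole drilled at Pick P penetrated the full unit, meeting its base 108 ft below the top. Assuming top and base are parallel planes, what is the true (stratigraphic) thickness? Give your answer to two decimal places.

Let the plane be z = a·x + b·y + c.
Pick Q−Pick P: −52a + 202b = −55.9;  Pick R−Pick P: 138a + 479b = −26.1.
Solving gives a = 0.40739, b = −0.17186.
|∇z| = √(a²+b²) = 0.44216, so dip δ = arctan(0.44216) = 23.85°.
True thickness = vertical thickness × cos δ = 108 × cos 23.85° = 98.78 ft.

98.78 ft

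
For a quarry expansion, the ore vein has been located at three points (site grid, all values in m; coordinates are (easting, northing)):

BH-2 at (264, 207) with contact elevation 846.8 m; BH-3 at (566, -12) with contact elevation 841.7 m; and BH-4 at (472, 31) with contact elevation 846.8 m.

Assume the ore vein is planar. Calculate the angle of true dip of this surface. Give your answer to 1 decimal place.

10.4°

Two edge vectors: BH-2→BH-3 = (302, -219, -5.1), BH-2→BH-4 = (208, -176, 0).
Normal n = (BH-2→BH-3) × (BH-2→BH-4) = (-897.6, -1060.8, -7600).
So ∂z/∂E = −n_x/n_z = −0.11811 and ∂z/∂N = −n_y/n_z = −0.13958.
Gradient magnitude |∇z| = √(a² + b²) = √(0.01395 + 0.01948) = 0.18284.
True dip = arctan(0.18284) = 10.4°, dipping toward NE (azimuth ≈ 040°).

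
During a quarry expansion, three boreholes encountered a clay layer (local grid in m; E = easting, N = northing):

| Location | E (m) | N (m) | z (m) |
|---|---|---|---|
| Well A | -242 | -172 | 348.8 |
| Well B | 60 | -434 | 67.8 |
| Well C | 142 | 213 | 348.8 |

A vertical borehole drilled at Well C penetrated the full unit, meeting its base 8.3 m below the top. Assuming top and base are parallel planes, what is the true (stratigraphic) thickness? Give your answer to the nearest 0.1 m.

6.8 m

Let the plane be z = a·E + b·N + c.
Well B−Well A: 302a − 262b = −281;  Well C−Well A: 384a + 385b = 0.
Solving gives a = −0.49883, b = 0.49753.
|∇z| = √(a²+b²) = 0.70453, so dip δ = arctan(0.70453) = 35.17°.
True thickness = vertical thickness × cos δ = 8.3 × cos 35.17° = 6.8 m.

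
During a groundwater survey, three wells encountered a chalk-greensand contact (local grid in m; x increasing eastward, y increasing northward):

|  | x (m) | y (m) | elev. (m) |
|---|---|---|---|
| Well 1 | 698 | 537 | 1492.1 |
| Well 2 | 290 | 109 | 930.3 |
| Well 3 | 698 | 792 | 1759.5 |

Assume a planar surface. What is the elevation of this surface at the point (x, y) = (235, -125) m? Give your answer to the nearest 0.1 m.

669.7 m

Two edge vectors: Well 1→Well 2 = (-408, -428, -561.8), Well 1→Well 3 = (0, 255, 267.4).
Normal n = (Well 1→Well 2) × (Well 1→Well 3) = (28811.8, 109099.2, -104040).
So ∂z/∂x = −n_x/n_z = 0.27693 and ∂z/∂y = −n_y/n_z = 1.04863.
Intercept c from Well 1: 1492.1 − 193.30 − 563.11 = 735.69.
At (235, -125): z = 65.1 − 131.1 + 735.69 = 669.7 m.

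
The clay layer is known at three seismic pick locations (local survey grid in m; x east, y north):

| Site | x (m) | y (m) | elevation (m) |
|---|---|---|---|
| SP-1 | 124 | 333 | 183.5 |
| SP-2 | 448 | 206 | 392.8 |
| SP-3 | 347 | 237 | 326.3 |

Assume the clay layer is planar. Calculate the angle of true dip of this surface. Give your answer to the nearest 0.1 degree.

35.7°

Two edge vectors: SP-1→SP-2 = (324, -127, 209.3), SP-1→SP-3 = (223, -96, 142.8).
Normal n = (SP-1→SP-2) × (SP-1→SP-3) = (1957.2, 406.7, -2783).
So ∂z/∂x = −n_x/n_z = 0.70327 and ∂z/∂y = −n_y/n_z = 0.14614.
Gradient magnitude |∇z| = √(a² + b²) = √(0.49459 + 0.02136) = 0.71829.
True dip = arctan(0.71829) = 35.7°, dipping toward WSW (azimuth ≈ 258°).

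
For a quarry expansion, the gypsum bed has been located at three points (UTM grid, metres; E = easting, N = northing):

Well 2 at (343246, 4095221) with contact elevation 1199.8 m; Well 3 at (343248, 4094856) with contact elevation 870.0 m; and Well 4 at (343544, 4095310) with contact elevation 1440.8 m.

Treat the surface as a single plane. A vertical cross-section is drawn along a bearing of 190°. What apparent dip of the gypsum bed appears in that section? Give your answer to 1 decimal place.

Let the plane be z = a·E + b·N + c.
Well 3−Well 2: 2a − 365b = −329.8;  Well 4−Well 2: 298a + 89b = 241.
Solving gives a = 0.53799, b = 0.90651.
Unit vector along 190° is (sin 190°, cos 190°) = (-0.1736, -0.9848).
Slope in that direction = a·(-0.1736) + b·(-0.9848) = −0.98616.
Apparent dip = arctan|0.98616| = 44.6° (true dip is 46.5°, so apparent ≤ true as expected).

44.6°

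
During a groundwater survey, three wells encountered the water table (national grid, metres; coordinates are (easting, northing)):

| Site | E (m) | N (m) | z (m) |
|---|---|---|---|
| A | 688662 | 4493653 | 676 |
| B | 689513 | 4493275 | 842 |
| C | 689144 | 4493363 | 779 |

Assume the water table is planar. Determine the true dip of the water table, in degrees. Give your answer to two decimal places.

10.49°

Let the plane be z = a·E + b·N + c.
B−A: 851a − 378b = 166;  C−A: 482a − 290b = 103.
Solving gives a = 0.14252, b = −0.11829.
Gradient magnitude |∇z| = √(a² + b²) = √(0.02031 + 0.01399) = 0.18522.
True dip = arctan(0.18522) = 10.49°, dipping toward NW (azimuth ≈ 310°).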